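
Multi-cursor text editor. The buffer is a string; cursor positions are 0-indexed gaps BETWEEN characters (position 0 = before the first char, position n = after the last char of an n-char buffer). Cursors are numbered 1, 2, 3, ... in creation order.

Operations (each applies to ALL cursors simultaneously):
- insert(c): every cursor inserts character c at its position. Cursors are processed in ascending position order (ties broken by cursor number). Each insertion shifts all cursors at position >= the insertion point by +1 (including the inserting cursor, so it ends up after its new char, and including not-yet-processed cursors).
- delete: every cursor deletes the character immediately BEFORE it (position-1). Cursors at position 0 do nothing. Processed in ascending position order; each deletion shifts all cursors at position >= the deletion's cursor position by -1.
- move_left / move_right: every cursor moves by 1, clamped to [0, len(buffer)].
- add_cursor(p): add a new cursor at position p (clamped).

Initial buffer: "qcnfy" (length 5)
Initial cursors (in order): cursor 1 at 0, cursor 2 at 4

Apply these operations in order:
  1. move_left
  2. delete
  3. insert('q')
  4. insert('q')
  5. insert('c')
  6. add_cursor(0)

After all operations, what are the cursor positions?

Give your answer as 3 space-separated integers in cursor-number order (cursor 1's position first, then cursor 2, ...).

Answer: 3 8 0

Derivation:
After op 1 (move_left): buffer="qcnfy" (len 5), cursors c1@0 c2@3, authorship .....
After op 2 (delete): buffer="qcfy" (len 4), cursors c1@0 c2@2, authorship ....
After op 3 (insert('q')): buffer="qqcqfy" (len 6), cursors c1@1 c2@4, authorship 1..2..
After op 4 (insert('q')): buffer="qqqcqqfy" (len 8), cursors c1@2 c2@6, authorship 11..22..
After op 5 (insert('c')): buffer="qqcqcqqcfy" (len 10), cursors c1@3 c2@8, authorship 111..222..
After op 6 (add_cursor(0)): buffer="qqcqcqqcfy" (len 10), cursors c3@0 c1@3 c2@8, authorship 111..222..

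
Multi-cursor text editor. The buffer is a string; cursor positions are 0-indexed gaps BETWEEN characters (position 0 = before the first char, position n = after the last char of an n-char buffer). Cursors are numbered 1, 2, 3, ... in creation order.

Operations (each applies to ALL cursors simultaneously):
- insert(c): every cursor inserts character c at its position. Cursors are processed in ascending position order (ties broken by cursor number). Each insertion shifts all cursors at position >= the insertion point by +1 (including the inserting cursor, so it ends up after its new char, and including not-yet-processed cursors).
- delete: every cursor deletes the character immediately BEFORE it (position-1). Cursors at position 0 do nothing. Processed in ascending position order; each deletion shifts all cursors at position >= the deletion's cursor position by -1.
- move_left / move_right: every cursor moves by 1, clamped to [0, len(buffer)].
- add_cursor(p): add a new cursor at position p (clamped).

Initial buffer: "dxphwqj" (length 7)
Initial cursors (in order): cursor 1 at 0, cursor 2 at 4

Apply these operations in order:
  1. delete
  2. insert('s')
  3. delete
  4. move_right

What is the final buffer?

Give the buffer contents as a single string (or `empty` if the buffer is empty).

Answer: dxpwqj

Derivation:
After op 1 (delete): buffer="dxpwqj" (len 6), cursors c1@0 c2@3, authorship ......
After op 2 (insert('s')): buffer="sdxpswqj" (len 8), cursors c1@1 c2@5, authorship 1...2...
After op 3 (delete): buffer="dxpwqj" (len 6), cursors c1@0 c2@3, authorship ......
After op 4 (move_right): buffer="dxpwqj" (len 6), cursors c1@1 c2@4, authorship ......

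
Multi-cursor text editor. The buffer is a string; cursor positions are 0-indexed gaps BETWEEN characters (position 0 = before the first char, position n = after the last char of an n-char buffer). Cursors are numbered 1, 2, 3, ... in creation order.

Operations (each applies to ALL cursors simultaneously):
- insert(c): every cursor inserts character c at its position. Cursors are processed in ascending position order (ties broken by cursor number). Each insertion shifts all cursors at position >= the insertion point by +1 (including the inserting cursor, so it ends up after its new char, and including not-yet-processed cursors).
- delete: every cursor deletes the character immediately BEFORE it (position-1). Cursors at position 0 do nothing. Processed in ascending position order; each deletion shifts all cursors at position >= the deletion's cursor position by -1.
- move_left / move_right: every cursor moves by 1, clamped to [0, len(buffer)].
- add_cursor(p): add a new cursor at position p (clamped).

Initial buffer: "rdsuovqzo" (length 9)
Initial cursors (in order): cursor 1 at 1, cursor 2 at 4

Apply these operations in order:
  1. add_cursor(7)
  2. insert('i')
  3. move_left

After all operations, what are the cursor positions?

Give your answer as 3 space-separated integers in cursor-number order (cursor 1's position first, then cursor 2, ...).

Answer: 1 5 9

Derivation:
After op 1 (add_cursor(7)): buffer="rdsuovqzo" (len 9), cursors c1@1 c2@4 c3@7, authorship .........
After op 2 (insert('i')): buffer="ridsuiovqizo" (len 12), cursors c1@2 c2@6 c3@10, authorship .1...2...3..
After op 3 (move_left): buffer="ridsuiovqizo" (len 12), cursors c1@1 c2@5 c3@9, authorship .1...2...3..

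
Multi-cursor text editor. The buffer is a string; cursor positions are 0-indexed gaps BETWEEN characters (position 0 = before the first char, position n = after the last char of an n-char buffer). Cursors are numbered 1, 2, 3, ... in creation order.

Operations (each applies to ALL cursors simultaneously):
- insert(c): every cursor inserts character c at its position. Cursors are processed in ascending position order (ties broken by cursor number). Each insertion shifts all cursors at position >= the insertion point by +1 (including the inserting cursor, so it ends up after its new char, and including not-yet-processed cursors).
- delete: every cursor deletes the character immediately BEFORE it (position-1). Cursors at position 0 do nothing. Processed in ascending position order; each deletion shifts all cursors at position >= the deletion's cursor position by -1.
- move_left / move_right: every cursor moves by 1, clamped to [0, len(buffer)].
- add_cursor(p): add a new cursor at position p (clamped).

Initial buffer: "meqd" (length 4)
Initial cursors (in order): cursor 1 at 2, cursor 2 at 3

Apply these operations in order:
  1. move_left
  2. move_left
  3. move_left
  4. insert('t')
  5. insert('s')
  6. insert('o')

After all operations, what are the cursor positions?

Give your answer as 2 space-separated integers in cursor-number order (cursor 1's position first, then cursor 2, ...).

Answer: 6 6

Derivation:
After op 1 (move_left): buffer="meqd" (len 4), cursors c1@1 c2@2, authorship ....
After op 2 (move_left): buffer="meqd" (len 4), cursors c1@0 c2@1, authorship ....
After op 3 (move_left): buffer="meqd" (len 4), cursors c1@0 c2@0, authorship ....
After op 4 (insert('t')): buffer="ttmeqd" (len 6), cursors c1@2 c2@2, authorship 12....
After op 5 (insert('s')): buffer="ttssmeqd" (len 8), cursors c1@4 c2@4, authorship 1212....
After op 6 (insert('o')): buffer="ttssoomeqd" (len 10), cursors c1@6 c2@6, authorship 121212....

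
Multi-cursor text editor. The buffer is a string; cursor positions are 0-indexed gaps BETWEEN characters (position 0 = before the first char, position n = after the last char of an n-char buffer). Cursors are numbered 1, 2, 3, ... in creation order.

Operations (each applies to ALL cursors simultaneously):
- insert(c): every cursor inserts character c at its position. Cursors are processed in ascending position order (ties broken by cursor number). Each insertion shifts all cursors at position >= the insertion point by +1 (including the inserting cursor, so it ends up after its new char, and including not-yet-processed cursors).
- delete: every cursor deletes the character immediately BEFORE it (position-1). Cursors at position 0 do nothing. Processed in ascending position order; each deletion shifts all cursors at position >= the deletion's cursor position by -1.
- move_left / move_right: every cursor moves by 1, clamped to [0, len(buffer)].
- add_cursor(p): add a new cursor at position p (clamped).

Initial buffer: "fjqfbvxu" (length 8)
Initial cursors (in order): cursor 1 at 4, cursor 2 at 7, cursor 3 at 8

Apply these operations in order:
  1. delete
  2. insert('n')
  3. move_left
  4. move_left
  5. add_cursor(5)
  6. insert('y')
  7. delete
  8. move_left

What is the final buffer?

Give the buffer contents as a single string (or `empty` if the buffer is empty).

After op 1 (delete): buffer="fjqbv" (len 5), cursors c1@3 c2@5 c3@5, authorship .....
After op 2 (insert('n')): buffer="fjqnbvnn" (len 8), cursors c1@4 c2@8 c3@8, authorship ...1..23
After op 3 (move_left): buffer="fjqnbvnn" (len 8), cursors c1@3 c2@7 c3@7, authorship ...1..23
After op 4 (move_left): buffer="fjqnbvnn" (len 8), cursors c1@2 c2@6 c3@6, authorship ...1..23
After op 5 (add_cursor(5)): buffer="fjqnbvnn" (len 8), cursors c1@2 c4@5 c2@6 c3@6, authorship ...1..23
After op 6 (insert('y')): buffer="fjyqnbyvyynn" (len 12), cursors c1@3 c4@7 c2@10 c3@10, authorship ..1.1.4.2323
After op 7 (delete): buffer="fjqnbvnn" (len 8), cursors c1@2 c4@5 c2@6 c3@6, authorship ...1..23
After op 8 (move_left): buffer="fjqnbvnn" (len 8), cursors c1@1 c4@4 c2@5 c3@5, authorship ...1..23

Answer: fjqnbvnn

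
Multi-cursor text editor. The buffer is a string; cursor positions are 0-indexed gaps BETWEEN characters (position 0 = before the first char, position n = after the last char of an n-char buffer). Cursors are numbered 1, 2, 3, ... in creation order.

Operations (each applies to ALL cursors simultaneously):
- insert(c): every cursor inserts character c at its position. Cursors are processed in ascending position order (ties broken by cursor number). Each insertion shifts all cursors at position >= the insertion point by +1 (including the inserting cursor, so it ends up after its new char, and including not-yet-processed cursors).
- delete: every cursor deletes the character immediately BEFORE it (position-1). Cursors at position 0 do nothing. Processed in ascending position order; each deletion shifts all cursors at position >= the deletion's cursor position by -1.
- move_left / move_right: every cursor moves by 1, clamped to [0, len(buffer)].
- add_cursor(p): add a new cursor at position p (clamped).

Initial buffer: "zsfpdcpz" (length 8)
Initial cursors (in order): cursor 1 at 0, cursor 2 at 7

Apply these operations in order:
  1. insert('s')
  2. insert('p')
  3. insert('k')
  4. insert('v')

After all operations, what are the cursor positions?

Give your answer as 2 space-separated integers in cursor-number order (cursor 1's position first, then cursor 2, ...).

Answer: 4 15

Derivation:
After op 1 (insert('s')): buffer="szsfpdcpsz" (len 10), cursors c1@1 c2@9, authorship 1.......2.
After op 2 (insert('p')): buffer="spzsfpdcpspz" (len 12), cursors c1@2 c2@11, authorship 11.......22.
After op 3 (insert('k')): buffer="spkzsfpdcpspkz" (len 14), cursors c1@3 c2@13, authorship 111.......222.
After op 4 (insert('v')): buffer="spkvzsfpdcpspkvz" (len 16), cursors c1@4 c2@15, authorship 1111.......2222.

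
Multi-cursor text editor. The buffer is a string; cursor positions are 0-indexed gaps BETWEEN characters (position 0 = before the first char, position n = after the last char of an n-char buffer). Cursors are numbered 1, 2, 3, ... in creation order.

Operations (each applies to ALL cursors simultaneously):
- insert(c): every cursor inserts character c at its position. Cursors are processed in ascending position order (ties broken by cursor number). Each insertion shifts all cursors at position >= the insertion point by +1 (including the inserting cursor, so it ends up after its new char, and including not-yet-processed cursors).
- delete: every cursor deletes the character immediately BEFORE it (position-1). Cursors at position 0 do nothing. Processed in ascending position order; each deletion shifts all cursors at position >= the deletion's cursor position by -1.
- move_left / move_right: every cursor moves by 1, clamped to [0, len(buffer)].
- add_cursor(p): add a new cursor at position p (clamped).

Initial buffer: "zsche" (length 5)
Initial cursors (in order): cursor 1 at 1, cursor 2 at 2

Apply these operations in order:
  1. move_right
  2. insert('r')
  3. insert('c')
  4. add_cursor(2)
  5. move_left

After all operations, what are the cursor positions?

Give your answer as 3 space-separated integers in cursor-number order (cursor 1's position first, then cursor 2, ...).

Answer: 3 6 1

Derivation:
After op 1 (move_right): buffer="zsche" (len 5), cursors c1@2 c2@3, authorship .....
After op 2 (insert('r')): buffer="zsrcrhe" (len 7), cursors c1@3 c2@5, authorship ..1.2..
After op 3 (insert('c')): buffer="zsrccrche" (len 9), cursors c1@4 c2@7, authorship ..11.22..
After op 4 (add_cursor(2)): buffer="zsrccrche" (len 9), cursors c3@2 c1@4 c2@7, authorship ..11.22..
After op 5 (move_left): buffer="zsrccrche" (len 9), cursors c3@1 c1@3 c2@6, authorship ..11.22..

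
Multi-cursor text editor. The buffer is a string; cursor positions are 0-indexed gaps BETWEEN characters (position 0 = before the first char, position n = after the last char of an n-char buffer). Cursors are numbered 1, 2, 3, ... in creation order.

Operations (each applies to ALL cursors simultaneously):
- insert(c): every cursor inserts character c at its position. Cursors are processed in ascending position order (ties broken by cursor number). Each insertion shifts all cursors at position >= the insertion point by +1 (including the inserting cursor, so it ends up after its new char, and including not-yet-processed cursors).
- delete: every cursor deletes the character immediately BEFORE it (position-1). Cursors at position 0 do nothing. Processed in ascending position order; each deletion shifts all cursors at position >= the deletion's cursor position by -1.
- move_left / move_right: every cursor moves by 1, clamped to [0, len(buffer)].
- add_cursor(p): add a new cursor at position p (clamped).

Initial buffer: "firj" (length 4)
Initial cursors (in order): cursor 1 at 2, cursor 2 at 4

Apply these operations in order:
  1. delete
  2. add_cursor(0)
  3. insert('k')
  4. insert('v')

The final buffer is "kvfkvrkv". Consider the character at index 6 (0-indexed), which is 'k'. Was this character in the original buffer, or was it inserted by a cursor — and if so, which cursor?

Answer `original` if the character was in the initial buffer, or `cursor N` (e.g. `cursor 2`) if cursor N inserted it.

Answer: cursor 2

Derivation:
After op 1 (delete): buffer="fr" (len 2), cursors c1@1 c2@2, authorship ..
After op 2 (add_cursor(0)): buffer="fr" (len 2), cursors c3@0 c1@1 c2@2, authorship ..
After op 3 (insert('k')): buffer="kfkrk" (len 5), cursors c3@1 c1@3 c2@5, authorship 3.1.2
After op 4 (insert('v')): buffer="kvfkvrkv" (len 8), cursors c3@2 c1@5 c2@8, authorship 33.11.22
Authorship (.=original, N=cursor N): 3 3 . 1 1 . 2 2
Index 6: author = 2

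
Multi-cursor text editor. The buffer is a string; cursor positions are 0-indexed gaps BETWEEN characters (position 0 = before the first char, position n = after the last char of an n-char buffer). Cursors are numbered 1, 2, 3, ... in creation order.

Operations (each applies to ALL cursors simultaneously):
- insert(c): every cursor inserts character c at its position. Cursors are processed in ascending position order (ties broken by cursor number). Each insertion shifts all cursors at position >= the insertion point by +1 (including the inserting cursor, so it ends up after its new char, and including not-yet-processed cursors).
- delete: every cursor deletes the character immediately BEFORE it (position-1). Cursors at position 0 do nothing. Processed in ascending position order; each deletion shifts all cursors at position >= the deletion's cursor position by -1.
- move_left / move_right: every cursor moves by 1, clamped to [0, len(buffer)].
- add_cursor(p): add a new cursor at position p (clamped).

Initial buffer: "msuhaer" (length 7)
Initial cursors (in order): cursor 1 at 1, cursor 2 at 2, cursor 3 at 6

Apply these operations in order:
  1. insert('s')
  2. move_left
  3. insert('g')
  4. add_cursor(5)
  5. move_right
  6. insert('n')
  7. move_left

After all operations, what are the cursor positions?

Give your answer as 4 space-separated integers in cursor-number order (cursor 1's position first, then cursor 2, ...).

Answer: 3 8 15 8

Derivation:
After op 1 (insert('s')): buffer="msssuhaesr" (len 10), cursors c1@2 c2@4 c3@9, authorship .1.2....3.
After op 2 (move_left): buffer="msssuhaesr" (len 10), cursors c1@1 c2@3 c3@8, authorship .1.2....3.
After op 3 (insert('g')): buffer="mgssgsuhaegsr" (len 13), cursors c1@2 c2@5 c3@11, authorship .11.22....33.
After op 4 (add_cursor(5)): buffer="mgssgsuhaegsr" (len 13), cursors c1@2 c2@5 c4@5 c3@11, authorship .11.22....33.
After op 5 (move_right): buffer="mgssgsuhaegsr" (len 13), cursors c1@3 c2@6 c4@6 c3@12, authorship .11.22....33.
After op 6 (insert('n')): buffer="mgsnsgsnnuhaegsnr" (len 17), cursors c1@4 c2@9 c4@9 c3@16, authorship .111.2224....333.
After op 7 (move_left): buffer="mgsnsgsnnuhaegsnr" (len 17), cursors c1@3 c2@8 c4@8 c3@15, authorship .111.2224....333.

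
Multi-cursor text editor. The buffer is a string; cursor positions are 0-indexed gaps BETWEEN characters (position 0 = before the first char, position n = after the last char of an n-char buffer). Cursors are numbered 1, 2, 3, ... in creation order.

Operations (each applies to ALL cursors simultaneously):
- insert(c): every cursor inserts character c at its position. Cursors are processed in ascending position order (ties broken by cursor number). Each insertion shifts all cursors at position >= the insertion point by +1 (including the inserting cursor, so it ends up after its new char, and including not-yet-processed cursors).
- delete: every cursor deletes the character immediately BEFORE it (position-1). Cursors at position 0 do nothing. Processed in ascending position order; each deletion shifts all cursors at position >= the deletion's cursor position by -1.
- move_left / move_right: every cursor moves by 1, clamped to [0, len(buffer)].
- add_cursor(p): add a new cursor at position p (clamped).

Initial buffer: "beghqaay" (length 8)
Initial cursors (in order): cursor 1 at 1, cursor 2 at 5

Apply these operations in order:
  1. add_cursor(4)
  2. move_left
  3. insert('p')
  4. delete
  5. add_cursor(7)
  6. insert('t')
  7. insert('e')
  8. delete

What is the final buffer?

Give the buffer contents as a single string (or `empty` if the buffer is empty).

After op 1 (add_cursor(4)): buffer="beghqaay" (len 8), cursors c1@1 c3@4 c2@5, authorship ........
After op 2 (move_left): buffer="beghqaay" (len 8), cursors c1@0 c3@3 c2@4, authorship ........
After op 3 (insert('p')): buffer="pbegphpqaay" (len 11), cursors c1@1 c3@5 c2@7, authorship 1...3.2....
After op 4 (delete): buffer="beghqaay" (len 8), cursors c1@0 c3@3 c2@4, authorship ........
After op 5 (add_cursor(7)): buffer="beghqaay" (len 8), cursors c1@0 c3@3 c2@4 c4@7, authorship ........
After op 6 (insert('t')): buffer="tbegthtqaaty" (len 12), cursors c1@1 c3@5 c2@7 c4@11, authorship 1...3.2...4.
After op 7 (insert('e')): buffer="tebegtehteqaatey" (len 16), cursors c1@2 c3@7 c2@10 c4@15, authorship 11...33.22...44.
After op 8 (delete): buffer="tbegthtqaaty" (len 12), cursors c1@1 c3@5 c2@7 c4@11, authorship 1...3.2...4.

Answer: tbegthtqaaty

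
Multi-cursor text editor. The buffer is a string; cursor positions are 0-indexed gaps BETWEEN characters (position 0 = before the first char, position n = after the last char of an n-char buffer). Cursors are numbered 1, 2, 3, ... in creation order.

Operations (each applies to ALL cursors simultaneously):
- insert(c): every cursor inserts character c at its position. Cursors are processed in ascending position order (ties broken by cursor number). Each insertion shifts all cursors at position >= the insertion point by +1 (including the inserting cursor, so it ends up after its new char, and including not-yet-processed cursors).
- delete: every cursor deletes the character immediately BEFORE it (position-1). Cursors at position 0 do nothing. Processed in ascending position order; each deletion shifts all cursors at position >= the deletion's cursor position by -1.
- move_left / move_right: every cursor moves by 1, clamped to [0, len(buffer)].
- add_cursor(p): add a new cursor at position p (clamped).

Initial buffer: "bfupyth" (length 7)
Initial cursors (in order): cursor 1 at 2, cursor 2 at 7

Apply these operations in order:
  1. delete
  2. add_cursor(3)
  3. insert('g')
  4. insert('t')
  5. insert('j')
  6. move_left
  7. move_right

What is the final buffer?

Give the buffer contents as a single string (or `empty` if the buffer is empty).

Answer: bgtjupgtjytgtj

Derivation:
After op 1 (delete): buffer="bupyt" (len 5), cursors c1@1 c2@5, authorship .....
After op 2 (add_cursor(3)): buffer="bupyt" (len 5), cursors c1@1 c3@3 c2@5, authorship .....
After op 3 (insert('g')): buffer="bgupgytg" (len 8), cursors c1@2 c3@5 c2@8, authorship .1..3..2
After op 4 (insert('t')): buffer="bgtupgtytgt" (len 11), cursors c1@3 c3@7 c2@11, authorship .11..33..22
After op 5 (insert('j')): buffer="bgtjupgtjytgtj" (len 14), cursors c1@4 c3@9 c2@14, authorship .111..333..222
After op 6 (move_left): buffer="bgtjupgtjytgtj" (len 14), cursors c1@3 c3@8 c2@13, authorship .111..333..222
After op 7 (move_right): buffer="bgtjupgtjytgtj" (len 14), cursors c1@4 c3@9 c2@14, authorship .111..333..222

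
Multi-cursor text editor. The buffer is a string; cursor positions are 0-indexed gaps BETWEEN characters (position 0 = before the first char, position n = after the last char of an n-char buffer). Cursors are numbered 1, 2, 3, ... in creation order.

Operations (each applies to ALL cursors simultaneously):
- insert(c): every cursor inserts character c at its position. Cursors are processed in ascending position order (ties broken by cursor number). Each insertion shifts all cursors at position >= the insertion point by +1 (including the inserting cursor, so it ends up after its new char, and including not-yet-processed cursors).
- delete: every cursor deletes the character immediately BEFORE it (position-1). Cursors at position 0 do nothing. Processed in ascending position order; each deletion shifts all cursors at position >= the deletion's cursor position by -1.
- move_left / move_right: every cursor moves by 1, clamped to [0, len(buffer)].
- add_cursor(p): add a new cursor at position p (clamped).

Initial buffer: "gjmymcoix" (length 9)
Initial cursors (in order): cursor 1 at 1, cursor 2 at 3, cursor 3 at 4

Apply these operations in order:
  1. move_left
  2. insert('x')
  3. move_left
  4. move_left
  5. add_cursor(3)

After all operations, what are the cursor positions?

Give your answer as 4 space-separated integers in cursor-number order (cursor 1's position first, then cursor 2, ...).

After op 1 (move_left): buffer="gjmymcoix" (len 9), cursors c1@0 c2@2 c3@3, authorship .........
After op 2 (insert('x')): buffer="xgjxmxymcoix" (len 12), cursors c1@1 c2@4 c3@6, authorship 1..2.3......
After op 3 (move_left): buffer="xgjxmxymcoix" (len 12), cursors c1@0 c2@3 c3@5, authorship 1..2.3......
After op 4 (move_left): buffer="xgjxmxymcoix" (len 12), cursors c1@0 c2@2 c3@4, authorship 1..2.3......
After op 5 (add_cursor(3)): buffer="xgjxmxymcoix" (len 12), cursors c1@0 c2@2 c4@3 c3@4, authorship 1..2.3......

Answer: 0 2 4 3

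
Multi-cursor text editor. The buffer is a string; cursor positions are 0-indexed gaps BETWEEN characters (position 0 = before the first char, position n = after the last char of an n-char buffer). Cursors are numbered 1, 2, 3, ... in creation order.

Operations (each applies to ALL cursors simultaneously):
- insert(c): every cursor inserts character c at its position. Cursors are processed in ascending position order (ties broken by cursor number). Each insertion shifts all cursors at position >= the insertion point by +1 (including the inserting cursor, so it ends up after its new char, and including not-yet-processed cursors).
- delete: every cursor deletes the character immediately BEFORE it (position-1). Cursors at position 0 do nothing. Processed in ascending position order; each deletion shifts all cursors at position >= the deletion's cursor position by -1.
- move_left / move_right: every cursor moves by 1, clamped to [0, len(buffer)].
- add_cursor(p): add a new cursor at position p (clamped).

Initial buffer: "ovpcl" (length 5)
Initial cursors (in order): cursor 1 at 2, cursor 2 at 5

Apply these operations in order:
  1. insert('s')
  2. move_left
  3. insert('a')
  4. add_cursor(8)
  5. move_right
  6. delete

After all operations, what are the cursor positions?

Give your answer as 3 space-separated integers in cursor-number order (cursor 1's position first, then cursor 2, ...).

After op 1 (insert('s')): buffer="ovspcls" (len 7), cursors c1@3 c2@7, authorship ..1...2
After op 2 (move_left): buffer="ovspcls" (len 7), cursors c1@2 c2@6, authorship ..1...2
After op 3 (insert('a')): buffer="ovaspclas" (len 9), cursors c1@3 c2@8, authorship ..11...22
After op 4 (add_cursor(8)): buffer="ovaspclas" (len 9), cursors c1@3 c2@8 c3@8, authorship ..11...22
After op 5 (move_right): buffer="ovaspclas" (len 9), cursors c1@4 c2@9 c3@9, authorship ..11...22
After op 6 (delete): buffer="ovapcl" (len 6), cursors c1@3 c2@6 c3@6, authorship ..1...

Answer: 3 6 6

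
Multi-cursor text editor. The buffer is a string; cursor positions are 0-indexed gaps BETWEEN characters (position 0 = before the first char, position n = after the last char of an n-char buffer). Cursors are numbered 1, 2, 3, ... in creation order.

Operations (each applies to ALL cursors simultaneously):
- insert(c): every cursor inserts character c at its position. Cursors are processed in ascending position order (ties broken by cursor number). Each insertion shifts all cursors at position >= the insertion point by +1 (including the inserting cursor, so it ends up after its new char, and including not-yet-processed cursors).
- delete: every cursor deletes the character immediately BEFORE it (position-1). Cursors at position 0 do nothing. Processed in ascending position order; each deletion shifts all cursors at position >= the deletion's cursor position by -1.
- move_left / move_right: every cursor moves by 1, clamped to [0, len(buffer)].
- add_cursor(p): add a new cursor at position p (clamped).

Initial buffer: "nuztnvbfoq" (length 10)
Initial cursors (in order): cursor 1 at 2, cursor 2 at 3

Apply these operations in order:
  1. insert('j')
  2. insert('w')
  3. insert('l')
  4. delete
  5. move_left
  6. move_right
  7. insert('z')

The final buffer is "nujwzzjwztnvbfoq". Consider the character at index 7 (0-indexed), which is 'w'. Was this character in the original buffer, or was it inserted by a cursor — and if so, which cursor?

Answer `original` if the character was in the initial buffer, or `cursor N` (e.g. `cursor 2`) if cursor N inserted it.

After op 1 (insert('j')): buffer="nujzjtnvbfoq" (len 12), cursors c1@3 c2@5, authorship ..1.2.......
After op 2 (insert('w')): buffer="nujwzjwtnvbfoq" (len 14), cursors c1@4 c2@7, authorship ..11.22.......
After op 3 (insert('l')): buffer="nujwlzjwltnvbfoq" (len 16), cursors c1@5 c2@9, authorship ..111.222.......
After op 4 (delete): buffer="nujwzjwtnvbfoq" (len 14), cursors c1@4 c2@7, authorship ..11.22.......
After op 5 (move_left): buffer="nujwzjwtnvbfoq" (len 14), cursors c1@3 c2@6, authorship ..11.22.......
After op 6 (move_right): buffer="nujwzjwtnvbfoq" (len 14), cursors c1@4 c2@7, authorship ..11.22.......
After op 7 (insert('z')): buffer="nujwzzjwztnvbfoq" (len 16), cursors c1@5 c2@9, authorship ..111.222.......
Authorship (.=original, N=cursor N): . . 1 1 1 . 2 2 2 . . . . . . .
Index 7: author = 2

Answer: cursor 2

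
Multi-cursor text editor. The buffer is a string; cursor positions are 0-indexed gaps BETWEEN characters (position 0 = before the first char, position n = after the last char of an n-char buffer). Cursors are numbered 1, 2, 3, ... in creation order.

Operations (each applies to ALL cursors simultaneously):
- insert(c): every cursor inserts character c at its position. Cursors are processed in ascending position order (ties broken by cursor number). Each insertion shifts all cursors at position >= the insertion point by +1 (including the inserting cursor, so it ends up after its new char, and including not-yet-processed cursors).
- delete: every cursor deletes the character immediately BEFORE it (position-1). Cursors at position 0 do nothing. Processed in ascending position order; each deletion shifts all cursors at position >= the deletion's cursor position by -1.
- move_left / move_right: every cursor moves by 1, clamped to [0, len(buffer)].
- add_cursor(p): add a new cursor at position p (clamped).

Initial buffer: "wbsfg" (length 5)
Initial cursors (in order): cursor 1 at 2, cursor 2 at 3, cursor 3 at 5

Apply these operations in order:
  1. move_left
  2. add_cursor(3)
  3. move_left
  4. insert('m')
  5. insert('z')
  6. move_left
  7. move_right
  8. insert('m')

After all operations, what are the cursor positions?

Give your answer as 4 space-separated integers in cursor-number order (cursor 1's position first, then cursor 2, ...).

After op 1 (move_left): buffer="wbsfg" (len 5), cursors c1@1 c2@2 c3@4, authorship .....
After op 2 (add_cursor(3)): buffer="wbsfg" (len 5), cursors c1@1 c2@2 c4@3 c3@4, authorship .....
After op 3 (move_left): buffer="wbsfg" (len 5), cursors c1@0 c2@1 c4@2 c3@3, authorship .....
After op 4 (insert('m')): buffer="mwmbmsmfg" (len 9), cursors c1@1 c2@3 c4@5 c3@7, authorship 1.2.4.3..
After op 5 (insert('z')): buffer="mzwmzbmzsmzfg" (len 13), cursors c1@2 c2@5 c4@8 c3@11, authorship 11.22.44.33..
After op 6 (move_left): buffer="mzwmzbmzsmzfg" (len 13), cursors c1@1 c2@4 c4@7 c3@10, authorship 11.22.44.33..
After op 7 (move_right): buffer="mzwmzbmzsmzfg" (len 13), cursors c1@2 c2@5 c4@8 c3@11, authorship 11.22.44.33..
After op 8 (insert('m')): buffer="mzmwmzmbmzmsmzmfg" (len 17), cursors c1@3 c2@7 c4@11 c3@15, authorship 111.222.444.333..

Answer: 3 7 15 11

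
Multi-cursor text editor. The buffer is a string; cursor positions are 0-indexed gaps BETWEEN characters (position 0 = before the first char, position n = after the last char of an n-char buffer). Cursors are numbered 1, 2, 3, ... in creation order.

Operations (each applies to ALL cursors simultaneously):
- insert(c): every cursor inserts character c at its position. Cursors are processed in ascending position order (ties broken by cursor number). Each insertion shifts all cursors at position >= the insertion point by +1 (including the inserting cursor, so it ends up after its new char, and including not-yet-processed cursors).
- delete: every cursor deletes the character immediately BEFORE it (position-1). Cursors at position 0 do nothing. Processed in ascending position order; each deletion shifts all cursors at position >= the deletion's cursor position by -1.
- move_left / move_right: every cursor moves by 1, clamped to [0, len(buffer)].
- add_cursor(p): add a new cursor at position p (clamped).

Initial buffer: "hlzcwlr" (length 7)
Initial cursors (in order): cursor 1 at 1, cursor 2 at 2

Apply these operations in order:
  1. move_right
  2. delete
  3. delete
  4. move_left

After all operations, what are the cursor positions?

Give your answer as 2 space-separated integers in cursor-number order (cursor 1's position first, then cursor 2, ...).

Answer: 0 0

Derivation:
After op 1 (move_right): buffer="hlzcwlr" (len 7), cursors c1@2 c2@3, authorship .......
After op 2 (delete): buffer="hcwlr" (len 5), cursors c1@1 c2@1, authorship .....
After op 3 (delete): buffer="cwlr" (len 4), cursors c1@0 c2@0, authorship ....
After op 4 (move_left): buffer="cwlr" (len 4), cursors c1@0 c2@0, authorship ....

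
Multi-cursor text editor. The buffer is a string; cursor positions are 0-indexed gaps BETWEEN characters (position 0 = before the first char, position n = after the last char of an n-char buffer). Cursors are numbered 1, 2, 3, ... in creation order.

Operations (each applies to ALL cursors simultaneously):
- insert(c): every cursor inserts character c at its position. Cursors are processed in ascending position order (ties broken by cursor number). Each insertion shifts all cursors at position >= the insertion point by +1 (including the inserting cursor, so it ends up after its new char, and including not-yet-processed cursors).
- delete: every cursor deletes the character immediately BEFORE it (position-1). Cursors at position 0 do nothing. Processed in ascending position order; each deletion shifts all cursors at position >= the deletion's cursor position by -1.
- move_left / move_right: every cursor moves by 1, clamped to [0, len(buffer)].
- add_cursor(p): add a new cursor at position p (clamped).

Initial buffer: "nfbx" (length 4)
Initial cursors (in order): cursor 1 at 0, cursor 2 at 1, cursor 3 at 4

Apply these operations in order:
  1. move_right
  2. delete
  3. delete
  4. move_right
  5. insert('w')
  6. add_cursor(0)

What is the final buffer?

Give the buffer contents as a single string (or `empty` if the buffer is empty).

Answer: www

Derivation:
After op 1 (move_right): buffer="nfbx" (len 4), cursors c1@1 c2@2 c3@4, authorship ....
After op 2 (delete): buffer="b" (len 1), cursors c1@0 c2@0 c3@1, authorship .
After op 3 (delete): buffer="" (len 0), cursors c1@0 c2@0 c3@0, authorship 
After op 4 (move_right): buffer="" (len 0), cursors c1@0 c2@0 c3@0, authorship 
After op 5 (insert('w')): buffer="www" (len 3), cursors c1@3 c2@3 c3@3, authorship 123
After op 6 (add_cursor(0)): buffer="www" (len 3), cursors c4@0 c1@3 c2@3 c3@3, authorship 123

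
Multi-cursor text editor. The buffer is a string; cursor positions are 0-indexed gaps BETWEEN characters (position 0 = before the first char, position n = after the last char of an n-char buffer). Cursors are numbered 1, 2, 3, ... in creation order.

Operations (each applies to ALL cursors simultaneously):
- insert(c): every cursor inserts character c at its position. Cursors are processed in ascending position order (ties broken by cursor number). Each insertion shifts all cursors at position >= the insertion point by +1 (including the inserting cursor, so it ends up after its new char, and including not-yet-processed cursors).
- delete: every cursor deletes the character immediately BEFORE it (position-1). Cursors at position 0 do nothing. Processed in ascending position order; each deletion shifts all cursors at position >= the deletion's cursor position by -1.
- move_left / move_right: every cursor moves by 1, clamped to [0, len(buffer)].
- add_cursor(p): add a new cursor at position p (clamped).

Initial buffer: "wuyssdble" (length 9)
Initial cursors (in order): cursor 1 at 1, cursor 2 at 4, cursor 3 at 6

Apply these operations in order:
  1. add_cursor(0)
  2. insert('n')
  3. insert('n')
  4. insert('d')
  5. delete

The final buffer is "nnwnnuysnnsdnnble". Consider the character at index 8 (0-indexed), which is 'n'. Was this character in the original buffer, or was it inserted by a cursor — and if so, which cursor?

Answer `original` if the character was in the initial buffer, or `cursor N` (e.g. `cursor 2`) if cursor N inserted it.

Answer: cursor 2

Derivation:
After op 1 (add_cursor(0)): buffer="wuyssdble" (len 9), cursors c4@0 c1@1 c2@4 c3@6, authorship .........
After op 2 (insert('n')): buffer="nwnuysnsdnble" (len 13), cursors c4@1 c1@3 c2@7 c3@10, authorship 4.1...2..3...
After op 3 (insert('n')): buffer="nnwnnuysnnsdnnble" (len 17), cursors c4@2 c1@5 c2@10 c3@14, authorship 44.11...22..33...
After op 4 (insert('d')): buffer="nndwnnduysnndsdnndble" (len 21), cursors c4@3 c1@7 c2@13 c3@18, authorship 444.111...222..333...
After op 5 (delete): buffer="nnwnnuysnnsdnnble" (len 17), cursors c4@2 c1@5 c2@10 c3@14, authorship 44.11...22..33...
Authorship (.=original, N=cursor N): 4 4 . 1 1 . . . 2 2 . . 3 3 . . .
Index 8: author = 2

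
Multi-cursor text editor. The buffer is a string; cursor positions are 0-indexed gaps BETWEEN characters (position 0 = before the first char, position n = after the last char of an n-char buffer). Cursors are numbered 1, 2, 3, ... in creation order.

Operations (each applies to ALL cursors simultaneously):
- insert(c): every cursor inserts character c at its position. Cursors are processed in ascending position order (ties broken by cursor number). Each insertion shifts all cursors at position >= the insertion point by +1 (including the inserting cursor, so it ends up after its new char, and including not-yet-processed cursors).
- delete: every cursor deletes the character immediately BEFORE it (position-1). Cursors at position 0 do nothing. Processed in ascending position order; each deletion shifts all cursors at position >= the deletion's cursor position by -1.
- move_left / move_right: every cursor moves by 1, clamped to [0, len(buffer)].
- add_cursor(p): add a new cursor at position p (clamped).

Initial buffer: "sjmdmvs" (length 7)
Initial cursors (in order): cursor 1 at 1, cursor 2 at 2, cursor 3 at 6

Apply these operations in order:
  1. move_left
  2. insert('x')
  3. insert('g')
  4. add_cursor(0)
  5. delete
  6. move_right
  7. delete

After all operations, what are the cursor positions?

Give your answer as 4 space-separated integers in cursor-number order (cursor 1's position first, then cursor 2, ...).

After op 1 (move_left): buffer="sjmdmvs" (len 7), cursors c1@0 c2@1 c3@5, authorship .......
After op 2 (insert('x')): buffer="xsxjmdmxvs" (len 10), cursors c1@1 c2@3 c3@8, authorship 1.2....3..
After op 3 (insert('g')): buffer="xgsxgjmdmxgvs" (len 13), cursors c1@2 c2@5 c3@11, authorship 11.22....33..
After op 4 (add_cursor(0)): buffer="xgsxgjmdmxgvs" (len 13), cursors c4@0 c1@2 c2@5 c3@11, authorship 11.22....33..
After op 5 (delete): buffer="xsxjmdmxvs" (len 10), cursors c4@0 c1@1 c2@3 c3@8, authorship 1.2....3..
After op 6 (move_right): buffer="xsxjmdmxvs" (len 10), cursors c4@1 c1@2 c2@4 c3@9, authorship 1.2....3..
After op 7 (delete): buffer="xmdmxs" (len 6), cursors c1@0 c4@0 c2@1 c3@5, authorship 2...3.

Answer: 0 1 5 0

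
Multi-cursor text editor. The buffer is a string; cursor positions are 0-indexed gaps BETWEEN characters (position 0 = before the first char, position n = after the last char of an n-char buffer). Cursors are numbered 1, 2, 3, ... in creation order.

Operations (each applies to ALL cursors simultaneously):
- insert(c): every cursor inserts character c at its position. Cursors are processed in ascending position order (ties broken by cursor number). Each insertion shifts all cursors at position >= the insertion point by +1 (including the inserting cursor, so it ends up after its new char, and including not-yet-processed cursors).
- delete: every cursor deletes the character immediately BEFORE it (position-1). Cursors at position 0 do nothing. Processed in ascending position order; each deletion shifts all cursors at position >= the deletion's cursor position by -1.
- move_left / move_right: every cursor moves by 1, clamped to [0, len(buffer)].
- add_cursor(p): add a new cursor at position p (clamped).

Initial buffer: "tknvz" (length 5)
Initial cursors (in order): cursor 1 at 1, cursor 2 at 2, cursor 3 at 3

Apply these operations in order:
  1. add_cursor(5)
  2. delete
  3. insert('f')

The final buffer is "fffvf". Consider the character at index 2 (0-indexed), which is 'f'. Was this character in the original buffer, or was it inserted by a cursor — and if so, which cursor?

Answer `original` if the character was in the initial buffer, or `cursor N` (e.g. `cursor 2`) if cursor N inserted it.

Answer: cursor 3

Derivation:
After op 1 (add_cursor(5)): buffer="tknvz" (len 5), cursors c1@1 c2@2 c3@3 c4@5, authorship .....
After op 2 (delete): buffer="v" (len 1), cursors c1@0 c2@0 c3@0 c4@1, authorship .
After op 3 (insert('f')): buffer="fffvf" (len 5), cursors c1@3 c2@3 c3@3 c4@5, authorship 123.4
Authorship (.=original, N=cursor N): 1 2 3 . 4
Index 2: author = 3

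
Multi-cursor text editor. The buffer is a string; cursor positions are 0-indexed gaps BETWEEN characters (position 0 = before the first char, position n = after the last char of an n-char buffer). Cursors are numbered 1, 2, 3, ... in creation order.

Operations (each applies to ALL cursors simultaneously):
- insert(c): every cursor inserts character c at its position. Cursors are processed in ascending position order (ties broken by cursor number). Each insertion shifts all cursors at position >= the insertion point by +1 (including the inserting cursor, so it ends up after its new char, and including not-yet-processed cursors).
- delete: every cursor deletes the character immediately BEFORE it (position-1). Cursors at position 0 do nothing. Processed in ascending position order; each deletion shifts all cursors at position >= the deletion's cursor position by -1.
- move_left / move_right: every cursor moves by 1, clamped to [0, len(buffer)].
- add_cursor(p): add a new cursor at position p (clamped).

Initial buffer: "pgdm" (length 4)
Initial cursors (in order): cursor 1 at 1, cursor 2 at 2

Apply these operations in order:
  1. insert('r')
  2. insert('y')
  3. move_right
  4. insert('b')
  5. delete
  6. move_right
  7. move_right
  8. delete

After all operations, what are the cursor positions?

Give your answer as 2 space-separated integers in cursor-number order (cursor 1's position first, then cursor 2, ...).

Answer: 5 6

Derivation:
After op 1 (insert('r')): buffer="prgrdm" (len 6), cursors c1@2 c2@4, authorship .1.2..
After op 2 (insert('y')): buffer="prygrydm" (len 8), cursors c1@3 c2@6, authorship .11.22..
After op 3 (move_right): buffer="prygrydm" (len 8), cursors c1@4 c2@7, authorship .11.22..
After op 4 (insert('b')): buffer="prygbrydbm" (len 10), cursors c1@5 c2@9, authorship .11.122.2.
After op 5 (delete): buffer="prygrydm" (len 8), cursors c1@4 c2@7, authorship .11.22..
After op 6 (move_right): buffer="prygrydm" (len 8), cursors c1@5 c2@8, authorship .11.22..
After op 7 (move_right): buffer="prygrydm" (len 8), cursors c1@6 c2@8, authorship .11.22..
After op 8 (delete): buffer="prygrd" (len 6), cursors c1@5 c2@6, authorship .11.2.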